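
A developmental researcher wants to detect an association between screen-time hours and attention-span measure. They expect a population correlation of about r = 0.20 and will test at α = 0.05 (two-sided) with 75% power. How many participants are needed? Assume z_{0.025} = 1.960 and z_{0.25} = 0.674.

Fisher's z: C = ½·ln((1+r)/(1−r)) = ½·ln(1.5000) = 0.2027.
n = ((z_{α/2} + z_β)/C)² + 3.
(1.960 + 0.674) / 0.2027 = 2.634 / 0.2027 = 12.995.
n = 12.995² + 3 = 168.86 + 3 = 171.9.
Round up.

n = 172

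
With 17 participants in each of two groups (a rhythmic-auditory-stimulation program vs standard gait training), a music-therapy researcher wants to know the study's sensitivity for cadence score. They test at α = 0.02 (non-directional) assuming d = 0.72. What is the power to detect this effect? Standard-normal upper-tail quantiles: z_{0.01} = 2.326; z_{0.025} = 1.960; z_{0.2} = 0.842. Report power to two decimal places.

power ≈ 0.41

For two equal groups, power = Φ(d·√(n/2) − z_{α/2}).
d·√(n/2) = 0.72 × √(17/2) = 0.72 × 2.915 = 2.099.
z_β = 2.099 − 2.326 = -0.227.
Power = Φ(-0.227) = 0.410.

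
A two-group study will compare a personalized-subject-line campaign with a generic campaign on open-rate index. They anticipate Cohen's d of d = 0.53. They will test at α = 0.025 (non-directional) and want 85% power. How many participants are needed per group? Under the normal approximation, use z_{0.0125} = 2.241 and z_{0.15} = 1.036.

n = 77 per group

For two independent groups with equal n: n = 2·((z_{α/2} + z_β) / d)².
z_{α/2} + z_β = 2.241 + 1.036 = 3.277.
n = 2 × (3.277 / 0.53)² = 2 × 6.183² = 2 × 38.23 = 76.5.
Round up to the next whole participant.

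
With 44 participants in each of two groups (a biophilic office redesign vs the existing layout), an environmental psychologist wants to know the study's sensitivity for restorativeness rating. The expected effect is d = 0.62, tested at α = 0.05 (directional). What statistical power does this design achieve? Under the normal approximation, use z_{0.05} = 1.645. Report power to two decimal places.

For two equal groups, power = Φ(d·√(n/2) − z_{α}).
d·√(n/2) = 0.62 × √(44/2) = 0.62 × 4.690 = 2.908.
z_β = 2.908 − 1.645 = 1.263.
Power = Φ(1.263) = 0.897.

power ≈ 0.90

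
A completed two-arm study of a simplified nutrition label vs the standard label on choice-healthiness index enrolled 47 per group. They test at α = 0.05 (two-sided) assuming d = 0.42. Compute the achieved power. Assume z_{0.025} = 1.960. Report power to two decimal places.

For two equal groups, power = Φ(d·√(n/2) − z_{α/2}).
d·√(n/2) = 0.42 × √(47/2) = 0.42 × 4.848 = 2.036.
z_β = 2.036 − 1.960 = 0.076.
Power = Φ(0.076) = 0.530.

power ≈ 0.53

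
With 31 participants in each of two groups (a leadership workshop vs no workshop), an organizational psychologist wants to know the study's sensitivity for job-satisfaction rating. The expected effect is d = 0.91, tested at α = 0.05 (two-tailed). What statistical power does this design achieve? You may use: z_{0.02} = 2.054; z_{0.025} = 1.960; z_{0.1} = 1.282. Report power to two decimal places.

power ≈ 0.95

For two equal groups, power = Φ(d·√(n/2) − z_{α/2}).
d·√(n/2) = 0.91 × √(31/2) = 0.91 × 3.937 = 3.583.
z_β = 3.583 − 1.960 = 1.623.
Power = Φ(1.623) = 0.948.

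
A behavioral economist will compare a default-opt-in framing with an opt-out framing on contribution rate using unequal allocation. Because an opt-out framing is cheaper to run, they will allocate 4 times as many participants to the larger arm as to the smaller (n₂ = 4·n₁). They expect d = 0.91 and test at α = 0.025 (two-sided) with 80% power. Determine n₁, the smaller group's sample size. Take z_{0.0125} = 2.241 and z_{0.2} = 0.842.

n₁ = 15

With allocation ratio k = n₂/n₁ = 4, Var(x̄₁−x̄₂) = σ²(1/n₁ + 1/(k·n₁)) = σ²·(k+1)/(k·n₁).
So n₁ = (1 + 1/k)·((z_{α/2} + z_β)/d)² = 1.250 × (3.083/0.91)².
n₁ = 1.250 × 11.48 = 14.3.
Round up: n₁ = 15, giving n₂ = 4 × 15 = 60.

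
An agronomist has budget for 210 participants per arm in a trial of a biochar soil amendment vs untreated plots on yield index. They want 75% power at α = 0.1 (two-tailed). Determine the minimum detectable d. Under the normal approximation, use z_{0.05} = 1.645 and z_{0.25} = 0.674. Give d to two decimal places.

d_min ≈ 0.23

For two independent groups of n = 210 each: d_min = (z_{α/2} + z_β)·√(2/n).
z-sum = 1.645 + 0.674 = 2.319.
d_min = 2.319 × √(2/210) = 2.319 × 0.0976 = 0.226.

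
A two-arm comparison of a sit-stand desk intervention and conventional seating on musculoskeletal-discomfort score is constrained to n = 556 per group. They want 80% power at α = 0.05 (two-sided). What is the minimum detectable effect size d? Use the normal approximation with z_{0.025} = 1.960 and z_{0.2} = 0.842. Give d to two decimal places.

For two independent groups of n = 556 each: d_min = (z_{α/2} + z_β)·√(2/n).
z-sum = 1.960 + 0.842 = 2.802.
d_min = 2.802 × √(2/556) = 2.802 × 0.0600 = 0.168.

d_min ≈ 0.17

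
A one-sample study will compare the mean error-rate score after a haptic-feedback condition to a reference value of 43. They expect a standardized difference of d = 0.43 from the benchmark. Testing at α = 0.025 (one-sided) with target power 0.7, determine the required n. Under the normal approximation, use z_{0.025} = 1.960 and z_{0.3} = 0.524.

n = 34

For a one-sample test: n = ((z_{α} + z_β) / d)².
z_{α} + z_β = 1.960 + 0.524 = 2.484.
n = (2.484 / 0.43)² = 5.777² = 33.37.
Round up.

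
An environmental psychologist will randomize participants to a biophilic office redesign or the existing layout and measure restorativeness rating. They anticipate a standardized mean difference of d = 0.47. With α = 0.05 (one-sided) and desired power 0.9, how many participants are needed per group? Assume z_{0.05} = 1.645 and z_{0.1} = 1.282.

n = 78 per group

For two independent groups with equal n: n = 2·((z_{α} + z_β) / d)².
z_{α} + z_β = 1.645 + 1.282 = 2.927.
n = 2 × (2.927 / 0.47)² = 2 × 6.228² = 2 × 38.78 = 77.6.
Round up to the next whole participant.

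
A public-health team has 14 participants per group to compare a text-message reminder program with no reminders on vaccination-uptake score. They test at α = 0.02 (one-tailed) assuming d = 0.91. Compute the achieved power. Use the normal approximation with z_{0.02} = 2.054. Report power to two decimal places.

power ≈ 0.64

For two equal groups, power = Φ(d·√(n/2) − z_{α}).
d·√(n/2) = 0.91 × √(14/2) = 0.91 × 2.646 = 2.408.
z_β = 2.408 − 2.054 = 0.354.
Power = Φ(0.354) = 0.638.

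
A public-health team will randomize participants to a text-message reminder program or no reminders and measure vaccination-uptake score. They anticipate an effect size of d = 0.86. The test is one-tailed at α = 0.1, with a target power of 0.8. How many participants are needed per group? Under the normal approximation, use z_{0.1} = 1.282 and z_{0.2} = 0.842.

For two independent groups with equal n: n = 2·((z_{α} + z_β) / d)².
z_{α} + z_β = 1.282 + 0.842 = 2.124.
n = 2 × (2.124 / 0.86)² = 2 × 2.470² = 2 × 6.10 = 12.2.
Round up to the next whole participant.

n = 13 per group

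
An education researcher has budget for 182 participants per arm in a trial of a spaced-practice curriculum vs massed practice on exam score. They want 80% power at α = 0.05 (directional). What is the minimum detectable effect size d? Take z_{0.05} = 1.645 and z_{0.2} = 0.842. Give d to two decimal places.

For two independent groups of n = 182 each: d_min = (z_{α} + z_β)·√(2/n).
z-sum = 1.645 + 0.842 = 2.487.
d_min = 2.487 × √(2/182) = 2.487 × 0.1048 = 0.261.

d_min ≈ 0.26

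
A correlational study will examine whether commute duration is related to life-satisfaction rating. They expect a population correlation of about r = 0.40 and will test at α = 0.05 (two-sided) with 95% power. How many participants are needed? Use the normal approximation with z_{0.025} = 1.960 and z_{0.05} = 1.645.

Fisher's z: C = ½·ln((1+r)/(1−r)) = ½·ln(2.3333) = 0.4236.
n = ((z_{α/2} + z_β)/C)² + 3.
(1.960 + 1.645) / 0.4236 = 3.605 / 0.4236 = 8.510.
n = 8.510² + 3 = 72.43 + 3 = 75.4.
Round up.

n = 76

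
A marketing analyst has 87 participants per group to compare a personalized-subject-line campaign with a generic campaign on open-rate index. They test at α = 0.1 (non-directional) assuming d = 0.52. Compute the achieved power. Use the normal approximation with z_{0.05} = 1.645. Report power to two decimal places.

power ≈ 0.96

For two equal groups, power = Φ(d·√(n/2) − z_{α/2}).
d·√(n/2) = 0.52 × √(87/2) = 0.52 × 6.595 = 3.430.
z_β = 3.430 − 1.645 = 1.785.
Power = Φ(1.785) = 0.963.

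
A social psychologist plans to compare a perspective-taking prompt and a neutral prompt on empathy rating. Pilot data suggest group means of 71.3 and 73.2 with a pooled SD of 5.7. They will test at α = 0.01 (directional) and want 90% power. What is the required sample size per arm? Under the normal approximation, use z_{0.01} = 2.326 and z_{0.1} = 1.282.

n = 235 per group

Cohen's d = |M₁ − M₂| / SD_pooled = |71.3 − 73.2| / 5.7 = 1.9 / 5.7 = 0.333.
For two independent groups with equal n: n = 2·((z_{α} + z_β) / d)².
z_{α} + z_β = 2.326 + 1.282 = 3.608.
n = 2 × (3.608 / 0.333)² = 2 × 10.835² = 2 × 117.39 = 234.8.
Round up to the next whole participant.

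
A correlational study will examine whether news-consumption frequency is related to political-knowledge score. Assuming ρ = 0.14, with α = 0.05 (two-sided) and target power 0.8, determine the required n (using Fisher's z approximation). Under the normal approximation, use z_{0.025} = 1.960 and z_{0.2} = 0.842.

n = 399

Fisher's z: C = ½·ln((1+r)/(1−r)) = ½·ln(1.3256) = 0.1409.
n = ((z_{α/2} + z_β)/C)² + 3.
(1.960 + 0.842) / 0.1409 = 2.802 / 0.1409 = 19.886.
n = 19.886² + 3 = 395.47 + 3 = 398.5.
Round up.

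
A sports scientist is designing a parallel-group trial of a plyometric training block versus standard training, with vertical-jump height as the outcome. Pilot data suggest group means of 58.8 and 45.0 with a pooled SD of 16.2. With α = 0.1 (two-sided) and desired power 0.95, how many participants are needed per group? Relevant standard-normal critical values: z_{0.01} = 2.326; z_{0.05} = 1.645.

n = 30 per group

Cohen's d = |M₁ − M₂| / SD_pooled = |58.8 − 45.0| / 16.2 = 13.8 / 16.2 = 0.852.
For two independent groups with equal n: n = 2·((z_{α/2} + z_β) / d)².
z_{α/2} + z_β = 1.645 + 1.645 = 3.290.
n = 2 × (3.290 / 0.852)² = 2 × 3.862² = 2 × 14.91 = 29.8.
Round up to the next whole participant.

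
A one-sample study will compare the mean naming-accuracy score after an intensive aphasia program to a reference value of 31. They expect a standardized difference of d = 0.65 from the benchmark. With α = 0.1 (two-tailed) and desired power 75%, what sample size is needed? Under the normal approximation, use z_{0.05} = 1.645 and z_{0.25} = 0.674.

For a one-sample test: n = ((z_{α/2} + z_β) / d)².
z_{α/2} + z_β = 1.645 + 0.674 = 2.319.
n = (2.319 / 0.65)² = 3.568² = 12.73.
Round up.

n = 13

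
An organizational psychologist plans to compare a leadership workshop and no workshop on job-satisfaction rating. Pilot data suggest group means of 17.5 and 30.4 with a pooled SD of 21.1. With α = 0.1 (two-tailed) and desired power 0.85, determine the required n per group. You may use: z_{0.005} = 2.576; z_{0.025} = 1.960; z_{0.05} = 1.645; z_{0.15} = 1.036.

Cohen's d = |M₁ − M₂| / SD_pooled = |17.5 − 30.4| / 21.1 = 12.9 / 21.1 = 0.611.
For two independent groups with equal n: n = 2·((z_{α/2} + z_β) / d)².
z_{α/2} + z_β = 1.645 + 1.036 = 2.681.
n = 2 × (2.681 / 0.611)² = 2 × 4.388² = 2 × 19.25 = 38.5.
Round up to the next whole participant.

n = 39 per group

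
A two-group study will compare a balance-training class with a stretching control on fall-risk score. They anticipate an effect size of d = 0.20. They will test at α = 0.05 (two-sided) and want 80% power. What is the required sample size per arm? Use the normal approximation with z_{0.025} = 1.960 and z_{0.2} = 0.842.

n = 393 per group

For two independent groups with equal n: n = 2·((z_{α/2} + z_β) / d)².
z_{α/2} + z_β = 1.960 + 0.842 = 2.802.
n = 2 × (2.802 / 0.20)² = 2 × 14.010² = 2 × 196.28 = 392.6.
Round up to the next whole participant.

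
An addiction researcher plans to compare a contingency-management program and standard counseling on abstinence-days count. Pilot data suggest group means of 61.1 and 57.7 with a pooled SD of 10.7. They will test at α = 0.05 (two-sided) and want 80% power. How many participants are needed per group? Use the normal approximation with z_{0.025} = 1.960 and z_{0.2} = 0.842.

n = 156 per group

Cohen's d = |M₁ − M₂| / SD_pooled = |61.1 − 57.7| / 10.7 = 3.4 / 10.7 = 0.318.
For two independent groups with equal n: n = 2·((z_{α/2} + z_β) / d)².
z_{α/2} + z_β = 1.960 + 0.842 = 2.802.
n = 2 × (2.802 / 0.318)² = 2 × 8.811² = 2 × 77.64 = 155.3.
Round up to the next whole participant.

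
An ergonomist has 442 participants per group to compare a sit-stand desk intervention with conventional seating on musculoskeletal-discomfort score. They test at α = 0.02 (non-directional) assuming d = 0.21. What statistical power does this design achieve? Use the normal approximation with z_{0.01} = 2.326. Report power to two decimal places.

power ≈ 0.79

For two equal groups, power = Φ(d·√(n/2) − z_{α/2}).
d·√(n/2) = 0.21 × √(442/2) = 0.21 × 14.866 = 3.122.
z_β = 3.122 − 2.326 = 0.796.
Power = Φ(0.796) = 0.787.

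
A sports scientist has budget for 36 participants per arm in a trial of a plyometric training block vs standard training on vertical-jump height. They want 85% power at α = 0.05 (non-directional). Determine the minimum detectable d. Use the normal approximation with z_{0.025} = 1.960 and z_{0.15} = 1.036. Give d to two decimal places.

d_min ≈ 0.71

For two independent groups of n = 36 each: d_min = (z_{α/2} + z_β)·√(2/n).
z-sum = 1.960 + 1.036 = 2.996.
d_min = 2.996 × √(2/36) = 2.996 × 0.2357 = 0.706.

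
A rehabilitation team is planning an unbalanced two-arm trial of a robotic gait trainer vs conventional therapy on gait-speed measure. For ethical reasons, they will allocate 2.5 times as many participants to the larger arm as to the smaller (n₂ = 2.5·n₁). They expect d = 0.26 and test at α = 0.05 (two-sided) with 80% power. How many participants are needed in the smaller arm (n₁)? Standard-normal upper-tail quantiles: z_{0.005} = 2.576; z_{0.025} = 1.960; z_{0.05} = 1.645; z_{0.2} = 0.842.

n₁ = 163

With allocation ratio k = n₂/n₁ = 2.5, Var(x̄₁−x̄₂) = σ²(1/n₁ + 1/(k·n₁)) = σ²·(k+1)/(k·n₁).
So n₁ = (1 + 1/k)·((z_{α/2} + z_β)/d)² = 1.400 × (2.802/0.26)².
n₁ = 1.400 × 116.14 = 162.6.
Round up: n₁ = 163, giving n₂ = ⌈2.5 × 163⌉ = ⌈407.5⌉ = 408.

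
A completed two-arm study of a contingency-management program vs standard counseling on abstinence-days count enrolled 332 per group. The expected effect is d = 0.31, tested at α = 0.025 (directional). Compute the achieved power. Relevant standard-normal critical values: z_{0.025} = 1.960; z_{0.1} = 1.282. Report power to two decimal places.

For two equal groups, power = Φ(d·√(n/2) − z_{α}).
d·√(n/2) = 0.31 × √(332/2) = 0.31 × 12.884 = 3.994.
z_β = 3.994 − 1.960 = 2.034.
Power = Φ(2.034) = 0.979.

power ≈ 0.98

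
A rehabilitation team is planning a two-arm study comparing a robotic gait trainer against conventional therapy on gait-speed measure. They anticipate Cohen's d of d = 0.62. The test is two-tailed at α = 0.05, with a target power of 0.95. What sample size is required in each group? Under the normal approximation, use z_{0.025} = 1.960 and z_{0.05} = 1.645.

For two independent groups with equal n: n = 2·((z_{α/2} + z_β) / d)².
z_{α/2} + z_β = 1.960 + 1.645 = 3.605.
n = 2 × (3.605 / 0.62)² = 2 × 5.815² = 2 × 33.81 = 67.6.
Round up to the next whole participant.

n = 68 per group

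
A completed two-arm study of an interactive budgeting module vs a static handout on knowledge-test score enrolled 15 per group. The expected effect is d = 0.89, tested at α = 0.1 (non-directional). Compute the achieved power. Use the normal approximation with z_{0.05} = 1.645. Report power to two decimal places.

For two equal groups, power = Φ(d·√(n/2) − z_{α/2}).
d·√(n/2) = 0.89 × √(15/2) = 0.89 × 2.739 = 2.437.
z_β = 2.437 − 1.645 = 0.792.
Power = Φ(0.792) = 0.786.

power ≈ 0.79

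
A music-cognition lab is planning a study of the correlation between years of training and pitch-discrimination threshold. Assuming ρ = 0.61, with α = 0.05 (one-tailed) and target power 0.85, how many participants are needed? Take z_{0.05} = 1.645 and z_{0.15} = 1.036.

Fisher's z: C = ½·ln((1+r)/(1−r)) = ½·ln(4.1282) = 0.7089.
n = ((z_{α} + z_β)/C)² + 3.
(1.645 + 1.036) / 0.7089 = 2.681 / 0.7089 = 3.782.
n = 3.782² + 3 = 14.30 + 3 = 17.3.
Round up.

n = 18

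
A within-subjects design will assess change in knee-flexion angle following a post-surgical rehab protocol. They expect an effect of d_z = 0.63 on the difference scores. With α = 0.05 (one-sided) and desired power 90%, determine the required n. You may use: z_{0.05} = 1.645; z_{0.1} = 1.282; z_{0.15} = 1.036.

For a paired (one-sample on differences) test: n = ((z_{α} + z_β) / d)².
z_{α} + z_β = 1.645 + 1.282 = 2.927.
n = (2.927 / 0.63)² = 4.646² = 21.59.
Round up.

n = 22 pairs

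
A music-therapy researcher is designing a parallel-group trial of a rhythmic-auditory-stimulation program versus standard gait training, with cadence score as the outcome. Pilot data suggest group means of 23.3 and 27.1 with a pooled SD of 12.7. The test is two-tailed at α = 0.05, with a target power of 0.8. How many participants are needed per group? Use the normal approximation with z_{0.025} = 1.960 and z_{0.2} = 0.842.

Cohen's d = |M₁ − M₂| / SD_pooled = |23.3 − 27.1| / 12.7 = 3.8 / 12.7 = 0.299.
For two independent groups with equal n: n = 2·((z_{α/2} + z_β) / d)².
z_{α/2} + z_β = 1.960 + 0.842 = 2.802.
n = 2 × (2.802 / 0.299)² = 2 × 9.371² = 2 × 87.82 = 175.6.
Round up to the next whole participant.

n = 176 per group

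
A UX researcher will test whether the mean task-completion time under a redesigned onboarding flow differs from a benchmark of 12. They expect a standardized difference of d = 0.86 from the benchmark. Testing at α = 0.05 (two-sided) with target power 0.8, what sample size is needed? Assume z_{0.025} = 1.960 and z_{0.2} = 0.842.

n = 11

For a one-sample test: n = ((z_{α/2} + z_β) / d)².
z_{α/2} + z_β = 1.960 + 0.842 = 2.802.
n = (2.802 / 0.86)² = 3.258² = 10.62.
Round up.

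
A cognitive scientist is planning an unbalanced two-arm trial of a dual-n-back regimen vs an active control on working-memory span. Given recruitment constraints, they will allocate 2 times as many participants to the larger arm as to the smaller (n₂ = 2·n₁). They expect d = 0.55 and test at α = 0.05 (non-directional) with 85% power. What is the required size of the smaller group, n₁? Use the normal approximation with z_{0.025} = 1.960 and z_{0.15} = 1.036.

With allocation ratio k = n₂/n₁ = 2, Var(x̄₁−x̄₂) = σ²(1/n₁ + 1/(k·n₁)) = σ²·(k+1)/(k·n₁).
So n₁ = (1 + 1/k)·((z_{α/2} + z_β)/d)² = 1.500 × (2.996/0.55)².
n₁ = 1.500 × 29.67 = 44.5.
Round up: n₁ = 45, giving n₂ = 2 × 45 = 90.

n₁ = 45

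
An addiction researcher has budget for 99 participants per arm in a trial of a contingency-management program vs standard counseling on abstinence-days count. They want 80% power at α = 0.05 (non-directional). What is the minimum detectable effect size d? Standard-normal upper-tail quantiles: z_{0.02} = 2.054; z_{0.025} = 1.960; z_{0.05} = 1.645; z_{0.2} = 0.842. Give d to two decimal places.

For two independent groups of n = 99 each: d_min = (z_{α/2} + z_β)·√(2/n).
z-sum = 1.960 + 0.842 = 2.802.
d_min = 2.802 × √(2/99) = 2.802 × 0.1421 = 0.398.

d_min ≈ 0.40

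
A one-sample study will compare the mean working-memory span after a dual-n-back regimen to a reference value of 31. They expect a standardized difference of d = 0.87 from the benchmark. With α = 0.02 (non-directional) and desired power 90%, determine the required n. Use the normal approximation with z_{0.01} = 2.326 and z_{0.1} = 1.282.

For a one-sample test: n = ((z_{α/2} + z_β) / d)².
z_{α/2} + z_β = 2.326 + 1.282 = 3.608.
n = (3.608 / 0.87)² = 4.147² = 17.20.
Round up.

n = 18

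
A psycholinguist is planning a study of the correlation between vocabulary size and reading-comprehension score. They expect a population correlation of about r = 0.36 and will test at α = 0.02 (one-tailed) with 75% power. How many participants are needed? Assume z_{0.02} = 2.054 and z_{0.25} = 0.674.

n = 56

Fisher's z: C = ½·ln((1+r)/(1−r)) = ½·ln(2.1250) = 0.3769.
n = ((z_{α} + z_β)/C)² + 3.
(2.054 + 0.674) / 0.3769 = 2.728 / 0.3769 = 7.238.
n = 7.238² + 3 = 52.39 + 3 = 55.4.
Round up.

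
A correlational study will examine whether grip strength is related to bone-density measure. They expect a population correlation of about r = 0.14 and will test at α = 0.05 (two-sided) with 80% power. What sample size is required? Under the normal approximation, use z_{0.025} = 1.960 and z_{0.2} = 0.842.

n = 399

Fisher's z: C = ½·ln((1+r)/(1−r)) = ½·ln(1.3256) = 0.1409.
n = ((z_{α/2} + z_β)/C)² + 3.
(1.960 + 0.842) / 0.1409 = 2.802 / 0.1409 = 19.886.
n = 19.886² + 3 = 395.47 + 3 = 398.5.
Round up.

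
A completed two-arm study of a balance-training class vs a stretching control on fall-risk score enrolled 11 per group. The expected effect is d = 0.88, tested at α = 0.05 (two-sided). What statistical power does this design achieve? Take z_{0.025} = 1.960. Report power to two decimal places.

power ≈ 0.54

For two equal groups, power = Φ(d·√(n/2) − z_{α/2}).
d·√(n/2) = 0.88 × √(11/2) = 0.88 × 2.345 = 2.064.
z_β = 2.064 − 1.960 = 0.104.
Power = Φ(0.104) = 0.541.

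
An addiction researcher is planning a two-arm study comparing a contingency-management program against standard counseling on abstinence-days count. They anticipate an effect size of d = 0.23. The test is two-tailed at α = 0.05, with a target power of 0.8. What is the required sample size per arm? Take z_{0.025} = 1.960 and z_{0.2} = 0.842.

For two independent groups with equal n: n = 2·((z_{α/2} + z_β) / d)².
z_{α/2} + z_β = 1.960 + 0.842 = 2.802.
n = 2 × (2.802 / 0.23)² = 2 × 12.183² = 2 × 148.42 = 296.8.
Round up to the next whole participant.

n = 297 per group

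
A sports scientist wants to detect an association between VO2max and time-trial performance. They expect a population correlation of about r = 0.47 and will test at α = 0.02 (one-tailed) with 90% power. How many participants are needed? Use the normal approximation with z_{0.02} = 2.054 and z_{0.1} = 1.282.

Fisher's z: C = ½·ln((1+r)/(1−r)) = ½·ln(2.7736) = 0.5101.
n = ((z_{α} + z_β)/C)² + 3.
(2.054 + 1.282) / 0.5101 = 3.336 / 0.5101 = 6.540.
n = 6.540² + 3 = 42.77 + 3 = 45.8.
Round up.

n = 46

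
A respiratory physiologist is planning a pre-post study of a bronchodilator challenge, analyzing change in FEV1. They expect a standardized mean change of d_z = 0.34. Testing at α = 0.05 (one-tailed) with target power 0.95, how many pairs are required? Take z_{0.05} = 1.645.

n = 94 pairs

For a paired (one-sample on differences) test: n = ((z_{α} + z_β) / d)².
z_{α} + z_β = 1.645 + 1.645 = 3.290.
n = (3.290 / 0.34)² = 9.676² = 93.63.
Round up.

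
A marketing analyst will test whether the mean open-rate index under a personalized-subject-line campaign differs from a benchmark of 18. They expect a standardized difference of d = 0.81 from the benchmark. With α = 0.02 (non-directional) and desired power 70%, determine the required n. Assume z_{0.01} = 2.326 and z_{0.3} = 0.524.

n = 13

For a one-sample test: n = ((z_{α/2} + z_β) / d)².
z_{α/2} + z_β = 2.326 + 0.524 = 2.850.
n = (2.850 / 0.81)² = 3.519² = 12.38.
Round up.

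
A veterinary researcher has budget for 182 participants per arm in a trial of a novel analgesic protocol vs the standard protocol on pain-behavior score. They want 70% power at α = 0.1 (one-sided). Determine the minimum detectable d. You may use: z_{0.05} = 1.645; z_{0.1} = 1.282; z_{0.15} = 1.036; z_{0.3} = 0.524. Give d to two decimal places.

For two independent groups of n = 182 each: d_min = (z_{α} + z_β)·√(2/n).
z-sum = 1.282 + 0.524 = 1.806.
d_min = 1.806 × √(2/182) = 1.806 × 0.1048 = 0.189.

d_min ≈ 0.19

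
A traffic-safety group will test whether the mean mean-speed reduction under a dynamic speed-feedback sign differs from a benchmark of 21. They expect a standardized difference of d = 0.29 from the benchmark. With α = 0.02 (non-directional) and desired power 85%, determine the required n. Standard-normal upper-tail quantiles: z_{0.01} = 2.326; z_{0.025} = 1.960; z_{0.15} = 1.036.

For a one-sample test: n = ((z_{α/2} + z_β) / d)².
z_{α/2} + z_β = 2.326 + 1.036 = 3.362.
n = (3.362 / 0.29)² = 11.593² = 134.40.
Round up.

n = 135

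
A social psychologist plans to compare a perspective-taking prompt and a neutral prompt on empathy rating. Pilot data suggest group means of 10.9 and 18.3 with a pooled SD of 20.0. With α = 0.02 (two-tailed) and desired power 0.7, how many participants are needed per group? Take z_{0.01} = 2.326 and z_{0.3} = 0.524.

Cohen's d = |M₁ − M₂| / SD_pooled = |10.9 − 18.3| / 20.0 = 7.4 / 20.0 = 0.370.
For two independent groups with equal n: n = 2·((z_{α/2} + z_β) / d)².
z_{α/2} + z_β = 2.326 + 0.524 = 2.850.
n = 2 × (2.850 / 0.370)² = 2 × 7.703² = 2 × 59.33 = 118.7.
Round up to the next whole participant.

n = 119 per group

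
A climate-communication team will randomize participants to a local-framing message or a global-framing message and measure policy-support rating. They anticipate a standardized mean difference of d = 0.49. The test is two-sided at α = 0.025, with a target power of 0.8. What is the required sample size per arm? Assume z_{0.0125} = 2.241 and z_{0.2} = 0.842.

For two independent groups with equal n: n = 2·((z_{α/2} + z_β) / d)².
z_{α/2} + z_β = 2.241 + 0.842 = 3.083.
n = 2 × (3.083 / 0.49)² = 2 × 6.292² = 2 × 39.59 = 79.2.
Round up to the next whole participant.

n = 80 per group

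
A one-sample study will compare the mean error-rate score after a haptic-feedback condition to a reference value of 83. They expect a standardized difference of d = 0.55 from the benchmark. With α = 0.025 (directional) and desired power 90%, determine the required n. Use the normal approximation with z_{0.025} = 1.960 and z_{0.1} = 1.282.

For a one-sample test: n = ((z_{α} + z_β) / d)².
z_{α} + z_β = 1.960 + 1.282 = 3.242.
n = (3.242 / 0.55)² = 5.895² = 34.75.
Round up.

n = 35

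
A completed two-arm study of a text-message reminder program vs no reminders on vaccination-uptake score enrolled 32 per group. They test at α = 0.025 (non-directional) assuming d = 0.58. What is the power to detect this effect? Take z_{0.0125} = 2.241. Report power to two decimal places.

power ≈ 0.53

For two equal groups, power = Φ(d·√(n/2) − z_{α/2}).
d·√(n/2) = 0.58 × √(32/2) = 0.58 × 4.000 = 2.320.
z_β = 2.320 − 2.241 = 0.079.
Power = Φ(0.079) = 0.531.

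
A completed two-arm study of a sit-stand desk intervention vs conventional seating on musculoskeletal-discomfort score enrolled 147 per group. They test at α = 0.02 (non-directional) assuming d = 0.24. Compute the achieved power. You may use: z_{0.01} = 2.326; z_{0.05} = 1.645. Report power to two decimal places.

power ≈ 0.39

For two equal groups, power = Φ(d·√(n/2) − z_{α/2}).
d·√(n/2) = 0.24 × √(147/2) = 0.24 × 8.573 = 2.058.
z_β = 2.058 − 2.326 = -0.268.
Power = Φ(-0.268) = 0.394.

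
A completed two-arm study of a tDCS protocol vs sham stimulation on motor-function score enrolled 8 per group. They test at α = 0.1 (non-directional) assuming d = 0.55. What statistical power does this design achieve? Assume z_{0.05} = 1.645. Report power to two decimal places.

power ≈ 0.29

For two equal groups, power = Φ(d·√(n/2) − z_{α/2}).
d·√(n/2) = 0.55 × √(8/2) = 0.55 × 2.000 = 1.100.
z_β = 1.100 − 1.645 = -0.545.
Power = Φ(-0.545) = 0.293.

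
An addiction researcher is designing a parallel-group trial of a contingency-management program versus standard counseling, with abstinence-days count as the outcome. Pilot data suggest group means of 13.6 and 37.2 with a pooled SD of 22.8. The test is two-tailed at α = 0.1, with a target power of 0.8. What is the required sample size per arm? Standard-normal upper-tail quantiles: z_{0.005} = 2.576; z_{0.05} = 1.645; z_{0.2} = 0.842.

n = 12 per group

Cohen's d = |M₁ − M₂| / SD_pooled = |13.6 − 37.2| / 22.8 = 23.6 / 22.8 = 1.035.
For two independent groups with equal n: n = 2·((z_{α/2} + z_β) / d)².
z_{α/2} + z_β = 1.645 + 0.842 = 2.487.
n = 2 × (2.487 / 1.035)² = 2 × 2.403² = 2 × 5.77 = 11.5.
Round up to the next whole participant.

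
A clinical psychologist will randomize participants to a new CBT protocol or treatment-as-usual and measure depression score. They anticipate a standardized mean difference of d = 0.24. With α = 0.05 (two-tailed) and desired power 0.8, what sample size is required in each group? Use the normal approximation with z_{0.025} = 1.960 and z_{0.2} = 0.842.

n = 273 per group

For two independent groups with equal n: n = 2·((z_{α/2} + z_β) / d)².
z_{α/2} + z_β = 1.960 + 0.842 = 2.802.
n = 2 × (2.802 / 0.24)² = 2 × 11.675² = 2 × 136.31 = 272.6.
Round up to the next whole participant.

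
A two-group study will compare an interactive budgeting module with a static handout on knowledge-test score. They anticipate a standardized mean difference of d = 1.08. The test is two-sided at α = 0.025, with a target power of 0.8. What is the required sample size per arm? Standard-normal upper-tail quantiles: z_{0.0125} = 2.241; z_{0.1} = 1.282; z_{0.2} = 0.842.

n = 17 per group

For two independent groups with equal n: n = 2·((z_{α/2} + z_β) / d)².
z_{α/2} + z_β = 2.241 + 0.842 = 3.083.
n = 2 × (3.083 / 1.08)² = 2 × 2.855² = 2 × 8.15 = 16.3.
Round up to the next whole participant.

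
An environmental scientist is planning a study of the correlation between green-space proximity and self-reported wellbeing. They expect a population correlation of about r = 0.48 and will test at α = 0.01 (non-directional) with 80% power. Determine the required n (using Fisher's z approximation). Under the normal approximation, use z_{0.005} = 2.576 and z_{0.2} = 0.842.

n = 46

Fisher's z: C = ½·ln((1+r)/(1−r)) = ½·ln(2.8462) = 0.5230.
n = ((z_{α/2} + z_β)/C)² + 3.
(2.576 + 0.842) / 0.5230 = 3.418 / 0.5230 = 6.535.
n = 6.535² + 3 = 42.71 + 3 = 45.7.
Round up.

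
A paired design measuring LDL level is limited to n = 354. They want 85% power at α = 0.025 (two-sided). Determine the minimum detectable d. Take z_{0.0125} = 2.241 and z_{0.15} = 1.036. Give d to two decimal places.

For a single sample (or paired design) of n = 354: d_min = (z_{α/2} + z_β)/√n.
z-sum = 2.241 + 1.036 = 3.277.
d_min = 3.277 / √354 = 3.277 / 18.815 = 0.174.

d_min ≈ 0.17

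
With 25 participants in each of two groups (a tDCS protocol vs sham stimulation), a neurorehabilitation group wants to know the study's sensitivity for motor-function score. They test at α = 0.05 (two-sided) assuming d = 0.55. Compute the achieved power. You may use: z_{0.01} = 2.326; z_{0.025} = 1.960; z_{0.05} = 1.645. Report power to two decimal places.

power ≈ 0.49

For two equal groups, power = Φ(d·√(n/2) − z_{α/2}).
d·√(n/2) = 0.55 × √(25/2) = 0.55 × 3.536 = 1.945.
z_β = 1.945 − 1.960 = -0.015.
Power = Φ(-0.015) = 0.494.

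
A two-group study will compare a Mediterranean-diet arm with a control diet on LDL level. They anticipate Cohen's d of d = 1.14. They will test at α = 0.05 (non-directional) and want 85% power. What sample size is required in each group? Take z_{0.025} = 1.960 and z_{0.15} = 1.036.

For two independent groups with equal n: n = 2·((z_{α/2} + z_β) / d)².
z_{α/2} + z_β = 1.960 + 1.036 = 2.996.
n = 2 × (2.996 / 1.14)² = 2 × 2.628² = 2 × 6.91 = 13.8.
Round up to the next whole participant.

n = 14 per group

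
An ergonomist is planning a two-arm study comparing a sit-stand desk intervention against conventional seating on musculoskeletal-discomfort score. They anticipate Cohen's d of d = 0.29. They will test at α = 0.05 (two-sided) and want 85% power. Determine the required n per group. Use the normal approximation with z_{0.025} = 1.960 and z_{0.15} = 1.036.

For two independent groups with equal n: n = 2·((z_{α/2} + z_β) / d)².
z_{α/2} + z_β = 1.960 + 1.036 = 2.996.
n = 2 × (2.996 / 0.29)² = 2 × 10.331² = 2 × 106.73 = 213.5.
Round up to the next whole participant.

n = 214 per group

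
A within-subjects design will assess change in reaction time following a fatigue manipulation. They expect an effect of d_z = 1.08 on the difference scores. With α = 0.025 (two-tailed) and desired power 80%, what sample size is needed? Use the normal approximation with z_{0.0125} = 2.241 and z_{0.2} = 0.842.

n = 9 pairs

For a paired (one-sample on differences) test: n = ((z_{α/2} + z_β) / d)².
z_{α/2} + z_β = 2.241 + 0.842 = 3.083.
n = (3.083 / 1.08)² = 2.855² = 8.15.
Round up.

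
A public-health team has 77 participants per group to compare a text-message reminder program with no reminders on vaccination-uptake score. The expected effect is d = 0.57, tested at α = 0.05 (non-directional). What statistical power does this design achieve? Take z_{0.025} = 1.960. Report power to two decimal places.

For two equal groups, power = Φ(d·√(n/2) − z_{α/2}).
d·√(n/2) = 0.57 × √(77/2) = 0.57 × 6.205 = 3.537.
z_β = 3.537 − 1.960 = 1.577.
Power = Φ(1.577) = 0.943.

power ≈ 0.94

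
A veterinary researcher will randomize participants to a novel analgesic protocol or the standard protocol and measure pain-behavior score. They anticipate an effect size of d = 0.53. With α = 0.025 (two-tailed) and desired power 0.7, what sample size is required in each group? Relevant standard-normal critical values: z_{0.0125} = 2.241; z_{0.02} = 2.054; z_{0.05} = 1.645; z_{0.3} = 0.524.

n = 55 per group

For two independent groups with equal n: n = 2·((z_{α/2} + z_β) / d)².
z_{α/2} + z_β = 2.241 + 0.524 = 2.765.
n = 2 × (2.765 / 0.53)² = 2 × 5.217² = 2 × 27.22 = 54.4.
Round up to the next whole participant.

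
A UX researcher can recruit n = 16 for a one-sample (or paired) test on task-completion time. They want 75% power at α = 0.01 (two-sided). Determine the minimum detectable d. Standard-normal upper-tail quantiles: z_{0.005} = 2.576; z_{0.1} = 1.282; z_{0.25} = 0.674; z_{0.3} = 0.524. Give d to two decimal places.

d_min ≈ 0.81

For a single sample (or paired design) of n = 16: d_min = (z_{α/2} + z_β)/√n.
z-sum = 2.576 + 0.674 = 3.250.
d_min = 3.250 / √16 = 3.250 / 4.000 = 0.812.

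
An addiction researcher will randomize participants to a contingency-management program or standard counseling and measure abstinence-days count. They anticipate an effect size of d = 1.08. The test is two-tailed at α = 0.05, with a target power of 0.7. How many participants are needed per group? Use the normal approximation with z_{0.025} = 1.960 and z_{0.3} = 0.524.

n = 11 per group

For two independent groups with equal n: n = 2·((z_{α/2} + z_β) / d)².
z_{α/2} + z_β = 1.960 + 0.524 = 2.484.
n = 2 × (2.484 / 1.08)² = 2 × 2.300² = 2 × 5.29 = 10.6.
Round up to the next whole participant.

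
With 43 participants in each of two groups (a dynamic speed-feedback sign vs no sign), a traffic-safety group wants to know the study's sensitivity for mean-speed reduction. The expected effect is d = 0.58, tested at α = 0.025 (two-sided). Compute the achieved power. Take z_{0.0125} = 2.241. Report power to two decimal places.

power ≈ 0.67

For two equal groups, power = Φ(d·√(n/2) − z_{α/2}).
d·√(n/2) = 0.58 × √(43/2) = 0.58 × 4.637 = 2.689.
z_β = 2.689 − 2.241 = 0.448.
Power = Φ(0.448) = 0.673.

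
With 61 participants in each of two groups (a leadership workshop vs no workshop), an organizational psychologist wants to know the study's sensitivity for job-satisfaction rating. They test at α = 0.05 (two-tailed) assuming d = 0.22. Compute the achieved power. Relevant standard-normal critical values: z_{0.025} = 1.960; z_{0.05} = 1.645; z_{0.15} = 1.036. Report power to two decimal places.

power ≈ 0.23

For two equal groups, power = Φ(d·√(n/2) − z_{α/2}).
d·√(n/2) = 0.22 × √(61/2) = 0.22 × 5.523 = 1.215.
z_β = 1.215 − 1.960 = -0.745.
Power = Φ(-0.745) = 0.228.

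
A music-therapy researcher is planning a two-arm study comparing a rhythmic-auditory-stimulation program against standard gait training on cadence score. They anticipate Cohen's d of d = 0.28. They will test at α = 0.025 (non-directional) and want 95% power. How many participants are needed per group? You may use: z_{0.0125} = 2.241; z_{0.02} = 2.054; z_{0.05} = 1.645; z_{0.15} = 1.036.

For two independent groups with equal n: n = 2·((z_{α/2} + z_β) / d)².
z_{α/2} + z_β = 2.241 + 1.645 = 3.886.
n = 2 × (3.886 / 0.28)² = 2 × 13.879² = 2 × 192.61 = 385.2.
Round up to the next whole participant.

n = 386 per group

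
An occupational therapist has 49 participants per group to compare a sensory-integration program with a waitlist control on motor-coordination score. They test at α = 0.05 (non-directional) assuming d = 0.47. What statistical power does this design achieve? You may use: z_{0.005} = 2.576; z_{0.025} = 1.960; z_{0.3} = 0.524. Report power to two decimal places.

For two equal groups, power = Φ(d·√(n/2) − z_{α/2}).
d·√(n/2) = 0.47 × √(49/2) = 0.47 × 4.950 = 2.326.
z_β = 2.326 − 1.960 = 0.366.
Power = Φ(0.366) = 0.643.

power ≈ 0.64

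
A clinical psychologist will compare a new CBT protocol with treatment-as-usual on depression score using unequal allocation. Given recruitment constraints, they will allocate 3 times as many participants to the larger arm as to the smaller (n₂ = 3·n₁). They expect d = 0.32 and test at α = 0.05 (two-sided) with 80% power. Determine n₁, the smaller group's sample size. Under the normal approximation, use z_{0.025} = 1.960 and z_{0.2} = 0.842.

n₁ = 103

With allocation ratio k = n₂/n₁ = 3, Var(x̄₁−x̄₂) = σ²(1/n₁ + 1/(k·n₁)) = σ²·(k+1)/(k·n₁).
So n₁ = (1 + 1/k)·((z_{α/2} + z_β)/d)² = 1.333 × (2.802/0.32)².
n₁ = 1.333 × 76.67 = 102.2.
Round up: n₁ = 103, giving n₂ = 3 × 103 = 309.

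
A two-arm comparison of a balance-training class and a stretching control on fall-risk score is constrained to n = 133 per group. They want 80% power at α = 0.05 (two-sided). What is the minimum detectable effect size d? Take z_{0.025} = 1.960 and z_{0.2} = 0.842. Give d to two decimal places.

For two independent groups of n = 133 each: d_min = (z_{α/2} + z_β)·√(2/n).
z-sum = 1.960 + 0.842 = 2.802.
d_min = 2.802 × √(2/133) = 2.802 × 0.1226 = 0.344.

d_min ≈ 0.34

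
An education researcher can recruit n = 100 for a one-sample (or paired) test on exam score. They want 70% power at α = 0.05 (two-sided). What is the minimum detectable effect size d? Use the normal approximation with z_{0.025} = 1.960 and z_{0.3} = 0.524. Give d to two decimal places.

d_min ≈ 0.25

For a single sample (or paired design) of n = 100: d_min = (z_{α/2} + z_β)/√n.
z-sum = 1.960 + 0.524 = 2.484.
d_min = 2.484 / √100 = 2.484 / 10.000 = 0.248.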